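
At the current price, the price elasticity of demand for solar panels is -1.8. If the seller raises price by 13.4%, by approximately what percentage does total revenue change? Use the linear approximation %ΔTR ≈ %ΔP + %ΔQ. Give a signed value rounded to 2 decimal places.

%ΔQ ≈ Ed × %ΔP = (-1.8) × (+13.4%) = -24.1200%
%ΔTR ≈ %ΔP + %ΔQ = (+13.4%) + (-24.1200%) = -10.7200%

-10.72%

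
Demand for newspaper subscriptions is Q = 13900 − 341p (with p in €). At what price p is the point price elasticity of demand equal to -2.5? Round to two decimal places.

Ed = −341p/(13900 − 341p). Set this equal to -2.5:
341p = 2.5·(13900 − 341p) ⇒ 341p(1 + 2.5) = 2.5·13900
p = 2.5·13900 / (341·3.5) = 29.1160…

29.12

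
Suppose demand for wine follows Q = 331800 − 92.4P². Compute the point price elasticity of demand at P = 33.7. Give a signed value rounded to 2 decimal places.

dQ/dP = −2·92.4·P = -6227.76. At P = 33.7, Q = 226862.244.
Ed = (dQ/dP)·(P/Q) = (-6227.76) × (33.7/226862.244) = -0.9251…

-0.93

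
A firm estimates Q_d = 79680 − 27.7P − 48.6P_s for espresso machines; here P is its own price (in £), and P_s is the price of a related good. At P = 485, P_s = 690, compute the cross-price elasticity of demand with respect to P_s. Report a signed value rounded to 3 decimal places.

At the given values, Q_d = 79680 − 27.7(485) − 48.6(690) = 32711.5.
∂Q_d/∂P_s = -48.6.
E = (-48.6) × (690/32711.5) = -1.02514…

-1.025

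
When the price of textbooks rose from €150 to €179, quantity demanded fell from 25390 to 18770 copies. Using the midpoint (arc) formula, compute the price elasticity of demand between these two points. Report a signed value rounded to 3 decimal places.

%ΔQ = (18770 − 25390) / [(25390 + 18770)/2] = -6620/22080 = -0.299818…
%ΔP = (179 − 150) / [(150 + 179)/2] = 29/164.5 = 0.176291…
Arc Ed = %ΔQ / %ΔP = (-6620/22080) / (29/164.5) = -1.70069…

-1.701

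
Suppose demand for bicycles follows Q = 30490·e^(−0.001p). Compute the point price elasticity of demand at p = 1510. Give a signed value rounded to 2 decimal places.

dQ/dp = −0.001·Q = -6.73555. At p = 1510, Q = 6735.55.
Ed = (dQ/dp)·(p/Q) = (-6.73555) × (1510/6735.55) = -1.51

-1.51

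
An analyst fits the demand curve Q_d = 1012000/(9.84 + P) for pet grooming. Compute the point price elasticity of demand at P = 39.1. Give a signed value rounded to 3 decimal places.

-0.799

dQ_d/dP = −1012000/(9.84 + P)² = -422.525. At P = 39.1, Q_d = 20678.4.
Ed = (dQ_d/dP)·(P/Q_d) = (-422.525) × (39.1/20678.4) = -0.79893…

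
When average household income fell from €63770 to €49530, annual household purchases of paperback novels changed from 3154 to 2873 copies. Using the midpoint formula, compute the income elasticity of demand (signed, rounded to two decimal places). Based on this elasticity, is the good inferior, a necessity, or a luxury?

0.37; necessity

%ΔQ = (2873 − 3154)/[( 3154 + 2873)/2] = -281/3013.5 = -0.093247…
%ΔIncome = (49530 − 63770)/[( 63770 + 49530)/2] = -14240/56650 = -0.251368…
E_income = (-281/3013.5) / (-14240/56650) = 0.3709…
0 < E_income < 1 ⇒ normal good, necessity.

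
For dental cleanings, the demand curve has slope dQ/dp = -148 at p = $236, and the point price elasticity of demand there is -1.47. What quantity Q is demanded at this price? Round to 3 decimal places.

Ed = (dQ/dp)·(p/Q) ⇒ Q = (dQ/dp)·p/Ed = (-148)·236/(-1.47) = 23760.54421…

23760.544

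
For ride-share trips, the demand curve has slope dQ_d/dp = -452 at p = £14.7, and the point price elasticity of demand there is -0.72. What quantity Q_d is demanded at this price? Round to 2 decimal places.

Ed = (dQ_d/dp)·(p/Q_d) ⇒ Q_d = (dQ_d/dp)·p/Ed = (-452)·14.7/(-0.72) = 9228.3333…

9228.33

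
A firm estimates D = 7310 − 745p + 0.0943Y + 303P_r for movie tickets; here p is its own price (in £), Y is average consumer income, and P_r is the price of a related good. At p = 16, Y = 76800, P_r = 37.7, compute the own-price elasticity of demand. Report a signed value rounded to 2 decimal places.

-0.85

At the given values, D = 7310 − 745(16) + 0.0943(76800) + 303(37.7) = 14055.34.
∂D/∂p = −745.
E = (-745) × (16/14055.34) = -0.8480…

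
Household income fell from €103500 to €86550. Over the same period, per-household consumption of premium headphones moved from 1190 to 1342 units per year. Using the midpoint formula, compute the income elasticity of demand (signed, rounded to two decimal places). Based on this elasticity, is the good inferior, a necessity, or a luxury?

-0.67; inferior

%ΔQ = (1342 − 1190)/[( 1190 + 1342)/2] = 152/1266 = 0.120063…
%ΔIncome = (86550 − 103500)/[( 103500 + 86550)/2] = -16950/95025 = -0.178374…
E_income = (152/1266) / (-16950/95025) = -0.6730…
E_income < 0 ⇒ inferior good.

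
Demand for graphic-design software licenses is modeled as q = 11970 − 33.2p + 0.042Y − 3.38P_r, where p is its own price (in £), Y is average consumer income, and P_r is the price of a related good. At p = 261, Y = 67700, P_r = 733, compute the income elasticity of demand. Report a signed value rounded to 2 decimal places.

At the given values, q = 11970 − 33.2(261) + 0.042(67700) − 3.38(733) = 3670.66.
∂q/∂Y = 0.042.
E = (0.042) × (67700/3670.66) = 0.7746…

0.77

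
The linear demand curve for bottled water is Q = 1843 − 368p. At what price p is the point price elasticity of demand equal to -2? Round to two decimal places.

3.34

Ed = −368p/(1843 − 368p). Set this equal to -2:
368p = 2·(1843 − 368p) ⇒ 368p(1 + 2) = 2·1843
p = 2·1843 / (368·3) = 3.3387…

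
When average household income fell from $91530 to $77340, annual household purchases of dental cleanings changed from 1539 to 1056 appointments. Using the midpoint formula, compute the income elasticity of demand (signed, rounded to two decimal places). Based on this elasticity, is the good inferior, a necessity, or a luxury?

2.22; luxury

%ΔQ = (1056 − 1539)/[( 1539 + 1056)/2] = -483/1297.5 = -0.372254…
%ΔIncome = (77340 − 91530)/[( 91530 + 77340)/2] = -14190/84435 = -0.168058…
E_income = (-483/1297.5) / (-14190/84435) = 2.2150…
E_income > 1 ⇒ normal good, luxury.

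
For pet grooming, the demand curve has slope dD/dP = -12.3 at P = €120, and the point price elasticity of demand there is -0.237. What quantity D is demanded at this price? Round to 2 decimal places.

Ed = (dD/dP)·(P/D) ⇒ D = (dD/dP)·P/Ed = (-12.3)·120/(-0.237) = 6227.8481…

6227.85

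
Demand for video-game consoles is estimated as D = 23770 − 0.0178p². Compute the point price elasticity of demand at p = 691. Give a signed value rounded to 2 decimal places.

-1.11

dD/dp = −2·0.0178·p = -24.5996. At p = 691, D = 15270.8382.
Ed = (dD/dp)·(p/D) = (-24.5996) × (691/15270.8382) = -1.1131…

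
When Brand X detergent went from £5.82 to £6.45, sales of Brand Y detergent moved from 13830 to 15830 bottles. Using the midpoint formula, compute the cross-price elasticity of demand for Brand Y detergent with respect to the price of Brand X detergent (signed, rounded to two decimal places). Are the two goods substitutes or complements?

1.31; substitutes

%ΔQ_{Brand Y detergent} = (15830 − 13830)/avg = 2000/14830 = 0.134861…
%ΔP_{Brand X detergent} = (6.45 − 5.82)/avg = 0.63/6.135 = 0.102689…
E_cross = (2000/14830) / (0.63/6.135) = 1.3132…
E_cross > 0 ⇒ the goods are substitutes.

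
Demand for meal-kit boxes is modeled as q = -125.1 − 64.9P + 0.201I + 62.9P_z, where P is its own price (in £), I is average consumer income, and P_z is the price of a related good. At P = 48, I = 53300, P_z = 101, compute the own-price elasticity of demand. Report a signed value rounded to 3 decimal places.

At the given values, q = -125.1 − 64.9(48) + 0.201(53300) + 62.9(101) = 13825.9.
∂q/∂P = −64.9.
E = (-64.9) × (48/13825.9) = -0.22531…

-0.225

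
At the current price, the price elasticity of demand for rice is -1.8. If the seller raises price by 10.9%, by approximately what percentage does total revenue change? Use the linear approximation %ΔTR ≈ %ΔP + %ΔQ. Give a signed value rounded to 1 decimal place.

-8.7%

%ΔQ ≈ Ed × %ΔP = (-1.8) × (+10.9%) = -19.6200%
%ΔTR ≈ %ΔP + %ΔQ = (+10.9%) + (-19.6200%) = -8.7200%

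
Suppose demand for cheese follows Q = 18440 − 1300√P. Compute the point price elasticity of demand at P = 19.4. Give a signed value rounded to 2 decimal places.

-0.23

dQ/dP = −1300/(2√P) = -147.575. At P = 19.4, Q = 12714.1.
Ed = (dQ/dP)·(P/Q) = (-147.575) × (19.4/12714.1) = -0.2251…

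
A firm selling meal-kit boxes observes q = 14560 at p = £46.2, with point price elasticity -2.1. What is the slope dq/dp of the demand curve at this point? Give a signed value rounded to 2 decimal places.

-661.82

Ed = (dq/dp)·(p/q) ⇒ dq/dp = Ed·q/p = (-2.1)·14560/46.2 = -661.8181…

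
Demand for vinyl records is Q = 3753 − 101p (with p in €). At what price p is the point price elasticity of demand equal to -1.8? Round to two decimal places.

Ed = −101p/(3753 − 101p). Set this equal to -1.8:
101p = 1.8·(3753 − 101p) ⇒ 101p(1 + 1.8) = 1.8·3753
p = 1.8·3753 / (101·2.8) = 23.8875…

23.89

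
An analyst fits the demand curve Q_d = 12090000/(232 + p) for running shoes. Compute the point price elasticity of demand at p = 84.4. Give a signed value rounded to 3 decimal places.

dQ_d/dp = −12090000/(232 + p)² = -120.768. At p = 84.4, Q_d = 38211.1.
Ed = (dQ_d/dp)·(p/Q_d) = (-120.768) × (84.4/38211.1) = -0.26675…

-0.267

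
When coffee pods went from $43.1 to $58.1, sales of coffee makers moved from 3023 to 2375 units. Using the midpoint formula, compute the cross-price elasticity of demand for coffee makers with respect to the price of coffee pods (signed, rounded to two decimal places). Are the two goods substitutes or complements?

-0.81; complements

%ΔQ_{coffee makers} = (2375 − 3023)/avg = -648/2699 = -0.240088…
%ΔP_{coffee pods} = (58.1 − 43.1)/avg = 15/50.6 = 0.296442…
E_cross = (-648/2699) / (15/50.6) = -0.8098…
E_cross < 0 ⇒ the goods are complements.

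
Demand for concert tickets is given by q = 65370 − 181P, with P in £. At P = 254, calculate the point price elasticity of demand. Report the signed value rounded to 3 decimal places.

dq/dP = −181. At P = 254, q = 65370 − 181(254) = 19396.
Ed = (dq/dP)·(P/q) = −181 × (254/19396) = -2.37028…

-2.370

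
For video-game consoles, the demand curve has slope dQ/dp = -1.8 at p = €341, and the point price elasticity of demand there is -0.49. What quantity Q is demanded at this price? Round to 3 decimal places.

Ed = (dQ/dp)·(p/Q) ⇒ Q = (dQ/dp)·p/Ed = (-1.8)·341/(-0.49) = 1252.65306…

1252.653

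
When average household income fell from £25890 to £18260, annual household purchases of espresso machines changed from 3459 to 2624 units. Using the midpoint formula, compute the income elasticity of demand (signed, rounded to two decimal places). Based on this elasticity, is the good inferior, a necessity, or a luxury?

%ΔQ = (2624 − 3459)/[( 3459 + 2624)/2] = -835/3041.5 = -0.274535…
%ΔIncome = (18260 − 25890)/[( 25890 + 18260)/2] = -7630/22075 = -0.345639…
E_income = (-835/3041.5) / (-7630/22075) = 0.7942…
0 < E_income < 1 ⇒ normal good, necessity.

0.79; necessity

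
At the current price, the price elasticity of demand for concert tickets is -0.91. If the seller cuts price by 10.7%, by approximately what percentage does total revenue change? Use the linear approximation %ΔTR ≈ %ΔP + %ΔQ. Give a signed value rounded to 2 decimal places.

%ΔQ ≈ Ed × %ΔP = (-0.91) × (-10.7%) = +9.7370%
%ΔTR ≈ %ΔP + %ΔQ = (-10.7%) + (+9.7370%) = -0.9630%

-0.96%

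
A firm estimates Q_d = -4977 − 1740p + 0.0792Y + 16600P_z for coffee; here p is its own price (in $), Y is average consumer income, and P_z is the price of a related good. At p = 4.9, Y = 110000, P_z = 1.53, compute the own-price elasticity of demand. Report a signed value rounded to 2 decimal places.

-0.41

At the given values, Q_d = -4977 − 1740(4.9) + 0.0792(110000) + 16600(1.53) = 20607.
∂Q_d/∂p = −1740.
E = (-1740) × (4.9/20607) = -0.4137…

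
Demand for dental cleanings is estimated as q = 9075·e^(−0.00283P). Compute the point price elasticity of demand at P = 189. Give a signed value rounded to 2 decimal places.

-0.53

dq/dP = −0.00283·q = -15.0433. At P = 189, q = 5315.64.
Ed = (dq/dP)·(P/q) = (-15.0433) × (189/5315.64) = -0.5348…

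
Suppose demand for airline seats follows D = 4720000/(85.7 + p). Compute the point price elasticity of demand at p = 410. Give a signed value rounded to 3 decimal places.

-0.827

dD/dp = −4720000/(85.7 + p)² = -19.209. At p = 410, D = 9521.89.
Ed = (dD/dp)·(p/D) = (-19.209) × (410/9521.89) = -0.82711…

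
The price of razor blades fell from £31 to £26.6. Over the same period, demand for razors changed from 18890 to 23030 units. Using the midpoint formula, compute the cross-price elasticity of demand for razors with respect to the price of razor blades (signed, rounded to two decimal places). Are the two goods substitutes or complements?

%ΔQ_{razors} = (23030 − 18890)/avg = 4140/20960 = 0.197519…
%ΔP_{razor blades} = (26.6 − 31)/avg = -4.4/28.8 = -0.152777…
E_cross = (4140/20960) / (-4.4/28.8) = -1.2928…
E_cross < 0 ⇒ the goods are complements.

-1.29; complements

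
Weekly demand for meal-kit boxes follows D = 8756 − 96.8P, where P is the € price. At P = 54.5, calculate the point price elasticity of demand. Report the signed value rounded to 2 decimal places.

-1.52

dD/dP = −96.8. At P = 54.5, D = 8756 − 96.8(54.5) = 3480.4.
Ed = (dD/dP)·(P/D) = −96.8 × (54.5/3480.4) = -1.5158…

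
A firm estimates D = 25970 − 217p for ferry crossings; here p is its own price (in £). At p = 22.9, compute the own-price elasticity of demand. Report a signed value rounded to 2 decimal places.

-0.24

At the given values, D = 25970 − 217(22.9) = 21000.7.
∂D/∂p = −217.
E = (-217) × (22.9/21000.7) = -0.2366…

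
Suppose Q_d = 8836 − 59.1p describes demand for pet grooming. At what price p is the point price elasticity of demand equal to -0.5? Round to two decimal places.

49.84

Ed = −59.1p/(8836 − 59.1p). Set this equal to -0.5:
59.1p = 0.5·(8836 − 59.1p) ⇒ 59.1p(1 + 0.5) = 0.5·8836
p = 0.5·8836 / (59.1·1.5) = 49.8364…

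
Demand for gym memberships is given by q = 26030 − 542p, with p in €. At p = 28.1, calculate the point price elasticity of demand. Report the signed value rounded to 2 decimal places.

dq/dp = −542. At p = 28.1, q = 26030 − 542(28.1) = 10799.8.
Ed = (dq/dp)·(p/q) = −542 × (28.1/10799.8) = -1.4102…

-1.41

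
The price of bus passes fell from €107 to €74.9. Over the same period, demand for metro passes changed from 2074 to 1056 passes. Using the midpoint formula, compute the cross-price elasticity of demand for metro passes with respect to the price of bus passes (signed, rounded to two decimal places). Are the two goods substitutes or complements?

%ΔQ_{metro passes} = (1056 − 2074)/avg = -1018/1565 = -0.650479…
%ΔP_{bus passes} = (74.9 − 107)/avg = -32.1/90.95 = -0.352941…
E_cross = (-1018/1565) / (-32.1/90.95) = 1.8430…
E_cross > 0 ⇒ the goods are substitutes.

1.84; substitutes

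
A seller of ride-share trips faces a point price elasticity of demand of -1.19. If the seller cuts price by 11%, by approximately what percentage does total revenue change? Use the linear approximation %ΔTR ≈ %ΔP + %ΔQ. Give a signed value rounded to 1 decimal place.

+2.1%

%ΔQ ≈ Ed × %ΔP = (-1.19) × (-11%) = +13.0900%
%ΔTR ≈ %ΔP + %ΔQ = (-11%) + (+13.0900%) = +2.0900%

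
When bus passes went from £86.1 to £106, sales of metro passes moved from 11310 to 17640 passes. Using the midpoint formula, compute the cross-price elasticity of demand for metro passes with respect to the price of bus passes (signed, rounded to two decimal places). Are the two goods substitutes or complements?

2.11; substitutes

%ΔQ_{metro passes} = (17640 − 11310)/avg = 6330/14475 = 0.437305…
%ΔP_{bus passes} = (106 − 86.1)/avg = 19.9/96.05 = 0.207183…
E_cross = (6330/14475) / (19.9/96.05) = 2.1107…
E_cross > 0 ⇒ the goods are substitutes.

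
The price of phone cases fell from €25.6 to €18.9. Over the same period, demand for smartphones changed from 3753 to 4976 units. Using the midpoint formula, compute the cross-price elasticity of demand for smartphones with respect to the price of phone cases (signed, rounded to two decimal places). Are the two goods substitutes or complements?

%ΔQ_{smartphones} = (4976 − 3753)/avg = 1223/4364.5 = 0.280215…
%ΔP_{phone cases} = (18.9 − 25.6)/avg = -6.7/22.25 = -0.301123…
E_cross = (1223/4364.5) / (-6.7/22.25) = -0.9305…
E_cross < 0 ⇒ the goods are complements.

-0.93; complements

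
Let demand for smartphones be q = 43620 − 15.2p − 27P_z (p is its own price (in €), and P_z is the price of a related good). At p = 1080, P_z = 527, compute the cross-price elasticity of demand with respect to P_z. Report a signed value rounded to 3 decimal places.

-1.097

At the given values, q = 43620 − 15.2(1080) − 27(527) = 12975.
∂q/∂P_z = -27.
E = (-27) × (527/12975) = -1.09664…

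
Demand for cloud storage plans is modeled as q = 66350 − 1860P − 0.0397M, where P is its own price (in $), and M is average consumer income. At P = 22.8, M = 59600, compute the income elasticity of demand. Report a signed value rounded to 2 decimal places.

At the given values, q = 66350 − 1860(22.8) − 0.0397(59600) = 21575.88.
∂q/∂M = -0.0397.
E = (-0.0397) × (59600/21575.88) = -0.1096…

-0.11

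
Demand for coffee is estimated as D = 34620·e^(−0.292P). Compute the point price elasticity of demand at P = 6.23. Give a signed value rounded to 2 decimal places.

dD/dP = −0.292·D = -1639.3. At P = 6.23, D = 5614.05.
Ed = (dD/dP)·(P/D) = (-1639.3) × (6.23/5614.05) = -1.8191…

-1.82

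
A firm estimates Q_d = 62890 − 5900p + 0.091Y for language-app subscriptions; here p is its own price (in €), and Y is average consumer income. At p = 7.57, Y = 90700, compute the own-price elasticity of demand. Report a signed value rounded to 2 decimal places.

At the given values, Q_d = 62890 − 5900(7.57) + 0.091(90700) = 26480.7.
∂Q_d/∂p = −5900.
E = (-5900) × (7.57/26480.7) = -1.6866…

-1.69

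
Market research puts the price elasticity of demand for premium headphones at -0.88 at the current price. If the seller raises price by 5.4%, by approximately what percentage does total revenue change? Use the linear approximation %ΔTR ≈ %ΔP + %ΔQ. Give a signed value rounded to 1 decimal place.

%ΔQ ≈ Ed × %ΔP = (-0.88) × (+5.4%) = -4.7520%
%ΔTR ≈ %ΔP + %ΔQ = (+5.4%) + (-4.7520%) = +0.6480%

+0.6%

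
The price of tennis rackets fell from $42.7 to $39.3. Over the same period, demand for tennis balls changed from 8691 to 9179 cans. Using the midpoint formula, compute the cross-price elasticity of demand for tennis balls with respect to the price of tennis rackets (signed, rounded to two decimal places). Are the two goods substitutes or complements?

-0.66; complements

%ΔQ_{tennis balls} = (9179 − 8691)/avg = 488/8935 = 0.054616…
%ΔP_{tennis rackets} = (39.3 − 42.7)/avg = -3.4/41 = -0.082926…
E_cross = (488/8935) / (-3.4/41) = -0.6586…
E_cross < 0 ⇒ the goods are complements.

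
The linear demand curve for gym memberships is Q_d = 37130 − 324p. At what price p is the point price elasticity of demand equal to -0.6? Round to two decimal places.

Ed = −324p/(37130 − 324p). Set this equal to -0.6:
324p = 0.6·(37130 − 324p) ⇒ 324p(1 + 0.6) = 0.6·37130
p = 0.6·37130 / (324·1.6) = 42.9745…

42.97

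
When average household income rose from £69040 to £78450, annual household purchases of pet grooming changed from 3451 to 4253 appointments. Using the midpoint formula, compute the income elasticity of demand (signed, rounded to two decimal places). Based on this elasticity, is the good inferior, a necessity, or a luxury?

%ΔQ = (4253 − 3451)/[( 3451 + 4253)/2] = 802/3852 = 0.208203…
%ΔIncome = (78450 − 69040)/[( 69040 + 78450)/2] = 9410/73745 = 0.127601…
E_income = (802/3852) / (9410/73745) = 1.6316…
E_income > 1 ⇒ normal good, luxury.

1.63; luxury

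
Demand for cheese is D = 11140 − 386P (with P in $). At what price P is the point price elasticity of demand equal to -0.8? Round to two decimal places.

12.83

Ed = −386P/(11140 − 386P). Set this equal to -0.8:
386P = 0.8·(11140 − 386P) ⇒ 386P(1 + 0.8) = 0.8·11140
P = 0.8·11140 / (386·1.8) = 12.8267…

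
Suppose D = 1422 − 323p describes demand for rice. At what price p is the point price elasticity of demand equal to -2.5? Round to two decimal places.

3.14

Ed = −323p/(1422 − 323p). Set this equal to -2.5:
323p = 2.5·(1422 − 323p) ⇒ 323p(1 + 2.5) = 2.5·1422
p = 2.5·1422 / (323·3.5) = 3.1446…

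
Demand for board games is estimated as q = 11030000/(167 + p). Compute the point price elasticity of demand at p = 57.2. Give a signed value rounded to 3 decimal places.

dq/dp = −11030000/(167 + p)² = -219.434. At p = 57.2, q = 49197.1.
Ed = (dq/dp)·(p/q) = (-219.434) × (57.2/49197.1) = -0.25512…

-0.255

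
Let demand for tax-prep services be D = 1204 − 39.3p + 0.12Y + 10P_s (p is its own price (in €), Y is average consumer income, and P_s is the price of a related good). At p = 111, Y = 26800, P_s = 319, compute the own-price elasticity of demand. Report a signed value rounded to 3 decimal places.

At the given values, D = 1204 − 39.3(111) + 0.12(26800) + 10(319) = 3247.7.
∂D/∂p = −39.3.
E = (-39.3) × (111/3247.7) = -1.34319…

-1.343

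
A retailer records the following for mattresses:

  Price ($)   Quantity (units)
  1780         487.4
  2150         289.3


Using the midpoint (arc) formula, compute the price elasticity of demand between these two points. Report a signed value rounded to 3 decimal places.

%ΔQ = (289.3 − 487.4) / [(487.4 + 289.3)/2] = -198.1/388.35 = -0.510106…
%ΔP = (2150 − 1780) / [(1780 + 2150)/2] = 370/1965 = 0.188295…
Arc Ed = %ΔQ / %ΔP = (-198.1/388.35) / (370/1965) = -2.70908…

-2.709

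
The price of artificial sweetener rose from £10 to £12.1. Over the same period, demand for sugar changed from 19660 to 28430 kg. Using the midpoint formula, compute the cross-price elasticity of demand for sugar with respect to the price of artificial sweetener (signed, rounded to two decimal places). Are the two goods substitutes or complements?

%ΔQ_{sugar} = (28430 − 19660)/avg = 8770/24045 = 0.364732…
%ΔP_{artificial sweetener} = (12.1 − 10)/avg = 2.1/11.05 = 0.190045…
E_cross = (8770/24045) / (2.1/11.05) = 1.9191…
E_cross > 0 ⇒ the goods are substitutes.

1.92; substitutes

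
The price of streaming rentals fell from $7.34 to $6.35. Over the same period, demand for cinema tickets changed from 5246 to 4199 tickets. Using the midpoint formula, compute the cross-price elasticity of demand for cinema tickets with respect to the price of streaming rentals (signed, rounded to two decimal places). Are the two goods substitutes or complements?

%ΔQ_{cinema tickets} = (4199 − 5246)/avg = -1047/4722.5 = -0.221704…
%ΔP_{streaming rentals} = (6.35 − 7.34)/avg = -0.99/6.845 = -0.144631…
E_cross = (-1047/4722.5) / (-0.99/6.845) = 1.5328…
E_cross > 0 ⇒ the goods are substitutes.

1.53; substitutes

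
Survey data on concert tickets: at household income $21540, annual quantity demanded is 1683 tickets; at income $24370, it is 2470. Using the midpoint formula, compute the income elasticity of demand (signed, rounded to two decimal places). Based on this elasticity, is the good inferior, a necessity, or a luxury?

3.07; luxury

%ΔQ = (2470 − 1683)/[( 1683 + 2470)/2] = 787/2076.5 = 0.379003…
%ΔIncome = (24370 − 21540)/[( 21540 + 24370)/2] = 2830/22955 = 0.123284…
E_income = (787/2076.5) / (2830/22955) = 3.0742…
E_income > 1 ⇒ normal good, luxury.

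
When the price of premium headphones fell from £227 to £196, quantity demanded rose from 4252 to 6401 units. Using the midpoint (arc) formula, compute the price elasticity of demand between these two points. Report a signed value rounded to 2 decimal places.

-2.75

%ΔQ = (6401 − 4252) / [(4252 + 6401)/2] = 2149/5326.5 = 0.403454…
%ΔP = (196 − 227) / [(227 + 196)/2] = -31/211.5 = -0.146572…
Arc Ed = %ΔQ / %ΔP = (2149/5326.5) / (-31/211.5) = -2.7526…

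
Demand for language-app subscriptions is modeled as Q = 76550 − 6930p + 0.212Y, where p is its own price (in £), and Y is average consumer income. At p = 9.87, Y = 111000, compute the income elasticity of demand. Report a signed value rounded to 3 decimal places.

0.743

At the given values, Q = 76550 − 6930(9.87) + 0.212(111000) = 31682.9.
∂Q/∂Y = 0.212.
E = (0.212) × (111000/31682.9) = 0.74273…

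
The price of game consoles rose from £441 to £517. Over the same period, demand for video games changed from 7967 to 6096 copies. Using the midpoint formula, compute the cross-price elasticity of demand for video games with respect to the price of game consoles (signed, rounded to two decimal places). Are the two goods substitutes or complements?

-1.68; complements

%ΔQ_{video games} = (6096 − 7967)/avg = -1871/7031.5 = -0.266088…
%ΔP_{game consoles} = (517 − 441)/avg = 76/479 = 0.158663…
E_cross = (-1871/7031.5) / (76/479) = -1.6770…
E_cross < 0 ⇒ the goods are complements.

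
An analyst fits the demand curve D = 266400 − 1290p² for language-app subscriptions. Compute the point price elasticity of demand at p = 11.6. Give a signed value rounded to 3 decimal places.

-3.740

dD/dp = −2·1290·p = -29928. At p = 11.6, D = 92817.6.
Ed = (dD/dp)·(p/D) = (-29928) × (11.6/92817.6) = -3.74029…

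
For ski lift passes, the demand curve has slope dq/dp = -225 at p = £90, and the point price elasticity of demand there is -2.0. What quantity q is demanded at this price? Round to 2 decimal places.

10125.00

Ed = (dq/dp)·(p/q) ⇒ q = (dq/dp)·p/Ed = (-225)·90/(-2.0) = 10125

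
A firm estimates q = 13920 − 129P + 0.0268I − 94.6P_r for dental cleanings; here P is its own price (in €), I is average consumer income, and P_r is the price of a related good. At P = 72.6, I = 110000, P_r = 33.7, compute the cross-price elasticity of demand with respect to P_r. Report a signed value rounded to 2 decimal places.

-0.74

At the given values, q = 13920 − 129(72.6) + 0.0268(110000) − 94.6(33.7) = 4314.58.
∂q/∂P_r = -94.6.
E = (-94.6) × (33.7/4314.58) = -0.7388…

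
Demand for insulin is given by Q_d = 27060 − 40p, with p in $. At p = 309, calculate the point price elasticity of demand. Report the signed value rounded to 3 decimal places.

-0.841

dQ_d/dp = −40. At p = 309, Q_d = 27060 − 40(309) = 14700.
Ed = (dQ_d/dp)·(p/Q_d) = −40 × (309/14700) = -0.84081…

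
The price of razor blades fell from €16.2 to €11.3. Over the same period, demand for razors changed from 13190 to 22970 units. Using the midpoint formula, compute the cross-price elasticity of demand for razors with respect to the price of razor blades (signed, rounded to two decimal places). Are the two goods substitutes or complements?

%ΔQ_{razors} = (22970 − 13190)/avg = 9780/18080 = 0.540929…
%ΔP_{razor blades} = (11.3 − 16.2)/avg = -4.9/13.75 = -0.356363…
E_cross = (9780/18080) / (-4.9/13.75) = -1.5179…
E_cross < 0 ⇒ the goods are complements.

-1.52; complements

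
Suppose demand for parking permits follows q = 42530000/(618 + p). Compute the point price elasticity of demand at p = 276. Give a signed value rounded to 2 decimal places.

dq/dp = −42530000/(618 + p)² = -53.2133. At p = 276, q = 47572.7.
Ed = (dq/dp)·(p/q) = (-53.2133) × (276/47572.7) = -0.3087…

-0.31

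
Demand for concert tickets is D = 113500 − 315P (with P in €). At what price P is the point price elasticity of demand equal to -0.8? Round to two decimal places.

Ed = −315P/(113500 − 315P). Set this equal to -0.8:
315P = 0.8·(113500 − 315P) ⇒ 315P(1 + 0.8) = 0.8·113500
P = 0.8·113500 / (315·1.8) = 160.1410…

160.14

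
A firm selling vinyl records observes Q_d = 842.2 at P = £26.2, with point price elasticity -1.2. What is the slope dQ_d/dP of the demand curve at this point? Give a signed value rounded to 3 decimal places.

-38.574

Ed = (dQ_d/dP)·(P/Q_d) ⇒ dQ_d/dP = Ed·Q_d/P = (-1.2)·842.2/26.2 = -38.57404…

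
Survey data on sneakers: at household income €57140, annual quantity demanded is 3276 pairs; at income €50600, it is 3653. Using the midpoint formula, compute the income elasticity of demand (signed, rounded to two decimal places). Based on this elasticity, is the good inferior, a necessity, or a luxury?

-0.90; inferior

%ΔQ = (3653 − 3276)/[( 3276 + 3653)/2] = 377/3464.5 = 0.108818…
%ΔIncome = (50600 − 57140)/[( 57140 + 50600)/2] = -6540/53870 = -0.121403…
E_income = (377/3464.5) / (-6540/53870) = -0.8963…
E_income < 0 ⇒ inferior good.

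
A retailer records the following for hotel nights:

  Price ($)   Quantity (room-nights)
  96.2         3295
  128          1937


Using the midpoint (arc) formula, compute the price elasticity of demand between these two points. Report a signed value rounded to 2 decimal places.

-1.83

%ΔQ = (1937 − 3295) / [(3295 + 1937)/2] = -1358/2616 = -0.519113…
%ΔP = (128 − 96.2) / [(96.2 + 128)/2] = 31.8/112.1 = 0.283675…
Arc Ed = %ΔQ / %ΔP = (-1358/2616) / (31.8/112.1) = -1.8299…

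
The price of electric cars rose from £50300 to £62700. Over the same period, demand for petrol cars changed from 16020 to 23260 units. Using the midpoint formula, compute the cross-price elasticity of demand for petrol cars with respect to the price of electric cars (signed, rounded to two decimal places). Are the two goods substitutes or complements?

%ΔQ_{petrol cars} = (23260 − 16020)/avg = 7240/19640 = 0.368635…
%ΔP_{electric cars} = (62700 − 50300)/avg = 12400/56500 = 0.219469…
E_cross = (7240/19640) / (12400/56500) = 1.6796…
E_cross > 0 ⇒ the goods are substitutes.

1.68; substitutes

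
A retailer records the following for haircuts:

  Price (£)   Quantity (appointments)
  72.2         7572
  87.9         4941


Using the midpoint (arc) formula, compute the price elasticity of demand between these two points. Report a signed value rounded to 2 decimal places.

-2.14

%ΔQ = (4941 − 7572) / [(7572 + 4941)/2] = -2631/6256.5 = -0.420522…
%ΔP = (87.9 − 72.2) / [(72.2 + 87.9)/2] = 15.7/80.05 = 0.196127…
Arc Ed = %ΔQ / %ΔP = (-2631/6256.5) / (15.7/80.05) = -2.1441…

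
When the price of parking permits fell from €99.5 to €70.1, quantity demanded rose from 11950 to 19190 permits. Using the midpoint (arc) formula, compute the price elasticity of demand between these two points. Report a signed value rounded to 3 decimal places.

-1.341

%ΔQ = (19190 − 11950) / [(11950 + 19190)/2] = 7240/15570 = 0.464996…
%ΔP = (70.1 − 99.5) / [(99.5 + 70.1)/2] = -29.4/84.8 = -0.346698…
Arc Ed = %ΔQ / %ΔP = (7240/15570) / (-29.4/84.8) = -1.34121…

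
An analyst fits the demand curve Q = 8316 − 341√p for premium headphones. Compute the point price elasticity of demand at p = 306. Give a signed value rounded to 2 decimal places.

-1.27

dQ/dp = −341/(2√p) = -9.74684. At p = 306, Q = 2350.94.
Ed = (dQ/dp)·(p/Q) = (-9.74684) × (306/2350.94) = -1.2686…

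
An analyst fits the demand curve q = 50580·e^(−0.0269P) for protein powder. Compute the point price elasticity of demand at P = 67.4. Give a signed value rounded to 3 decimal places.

dq/dP = −0.0269·q = -221.988. At P = 67.4, q = 8252.34.
Ed = (dq/dP)·(P/q) = (-221.988) × (67.4/8252.34) = -1.81306

-1.813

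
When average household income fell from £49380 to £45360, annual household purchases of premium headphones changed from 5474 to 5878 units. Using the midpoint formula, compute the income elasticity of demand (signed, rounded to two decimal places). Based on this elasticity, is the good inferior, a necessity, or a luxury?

%ΔQ = (5878 − 5474)/[( 5474 + 5878)/2] = 404/5676 = 0.071176…
%ΔIncome = (45360 − 49380)/[( 49380 + 45360)/2] = -4020/47370 = -0.084863…
E_income = (404/5676) / (-4020/47370) = -0.8387…
E_income < 0 ⇒ inferior good.

-0.84; inferior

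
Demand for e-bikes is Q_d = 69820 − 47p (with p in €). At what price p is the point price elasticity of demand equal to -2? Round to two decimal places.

990.35

Ed = −47p/(69820 − 47p). Set this equal to -2:
47p = 2·(69820 − 47p) ⇒ 47p(1 + 2) = 2·69820
p = 2·69820 / (47·3) = 990.3546…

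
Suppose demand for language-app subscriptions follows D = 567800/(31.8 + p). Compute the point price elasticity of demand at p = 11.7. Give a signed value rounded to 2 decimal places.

-0.27

dD/dp = −567800/(31.8 + p)² = -300.066. At p = 11.7, D = 13052.9.
Ed = (dD/dp)·(p/D) = (-300.066) × (11.7/13052.9) = -0.2689…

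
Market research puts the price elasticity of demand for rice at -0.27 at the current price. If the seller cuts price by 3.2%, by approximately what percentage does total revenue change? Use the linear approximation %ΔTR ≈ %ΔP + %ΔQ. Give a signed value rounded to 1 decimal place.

-2.3%

%ΔQ ≈ Ed × %ΔP = (-0.27) × (-3.2%) = +0.8640%
%ΔTR ≈ %ΔP + %ΔQ = (-3.2%) + (+0.8640%) = -2.3360%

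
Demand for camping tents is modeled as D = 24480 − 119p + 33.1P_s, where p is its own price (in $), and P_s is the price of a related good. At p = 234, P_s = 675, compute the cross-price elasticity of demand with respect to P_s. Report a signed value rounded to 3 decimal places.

1.177

At the given values, D = 24480 − 119(234) + 33.1(675) = 18976.5.
∂D/∂P_s = 33.1.
E = (33.1) × (675/18976.5) = 1.17737…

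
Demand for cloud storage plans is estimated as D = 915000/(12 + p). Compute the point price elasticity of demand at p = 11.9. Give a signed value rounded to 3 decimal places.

-0.498

dD/dp = −915000/(12 + p)² = -1601.86. At p = 11.9, D = 38284.5.
Ed = (dD/dp)·(p/D) = (-1601.86) × (11.9/38284.5) = -0.49790…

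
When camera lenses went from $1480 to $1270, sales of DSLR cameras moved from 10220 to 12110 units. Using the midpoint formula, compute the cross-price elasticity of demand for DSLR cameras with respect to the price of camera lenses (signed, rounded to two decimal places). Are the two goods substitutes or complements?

%ΔQ_{DSLR cameras} = (12110 − 10220)/avg = 1890/11165 = 0.169278…
%ΔP_{camera lenses} = (1270 − 1480)/avg = -210/1375 = -0.152727…
E_cross = (1890/11165) / (-210/1375) = -1.1083…
E_cross < 0 ⇒ the goods are complements.

-1.11; complements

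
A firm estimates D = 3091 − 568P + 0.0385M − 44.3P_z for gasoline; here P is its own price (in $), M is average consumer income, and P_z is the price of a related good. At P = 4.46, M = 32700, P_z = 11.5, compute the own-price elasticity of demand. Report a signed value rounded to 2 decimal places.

-1.94

At the given values, D = 3091 − 568(4.46) + 0.0385(32700) − 44.3(11.5) = 1307.22.
∂D/∂P = −568.
E = (-568) × (4.46/1307.22) = -1.9379…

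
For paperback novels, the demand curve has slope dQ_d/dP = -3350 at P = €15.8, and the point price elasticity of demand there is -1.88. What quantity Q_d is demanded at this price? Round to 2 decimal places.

Ed = (dQ_d/dP)·(P/Q_d) ⇒ Q_d = (dQ_d/dP)·P/Ed = (-3350)·15.8/(-1.88) = 28154.2553…

28154.26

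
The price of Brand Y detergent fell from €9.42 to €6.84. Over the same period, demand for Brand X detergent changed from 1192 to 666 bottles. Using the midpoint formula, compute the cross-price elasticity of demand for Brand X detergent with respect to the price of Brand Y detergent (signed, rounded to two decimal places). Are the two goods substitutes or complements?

1.78; substitutes

%ΔQ_{Brand X detergent} = (666 − 1192)/avg = -526/929 = -0.566200…
%ΔP_{Brand Y detergent} = (6.84 − 9.42)/avg = -2.58/8.13 = -0.317343…
E_cross = (-526/929) / (-2.58/8.13) = 1.7841…
E_cross > 0 ⇒ the goods are substitutes.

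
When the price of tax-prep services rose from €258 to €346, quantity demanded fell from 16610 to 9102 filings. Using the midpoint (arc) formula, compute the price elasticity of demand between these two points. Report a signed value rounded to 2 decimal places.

-2.00

%ΔQ = (9102 − 16610) / [(16610 + 9102)/2] = -7508/12856 = -0.584007…
%ΔP = (346 − 258) / [(258 + 346)/2] = 88/302 = 0.291390…
Arc Ed = %ΔQ / %ΔP = (-7508/12856) / (88/302) = -2.0042…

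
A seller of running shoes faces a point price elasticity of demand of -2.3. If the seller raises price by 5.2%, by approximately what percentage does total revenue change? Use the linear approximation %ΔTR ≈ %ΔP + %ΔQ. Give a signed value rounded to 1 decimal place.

%ΔQ ≈ Ed × %ΔP = (-2.3) × (+5.2%) = -11.9600%
%ΔTR ≈ %ΔP + %ΔQ = (+5.2%) + (-11.9600%) = -6.7600%

-6.8%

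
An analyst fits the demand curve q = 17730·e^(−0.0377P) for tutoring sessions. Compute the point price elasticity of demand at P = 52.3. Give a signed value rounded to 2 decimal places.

-1.97

dq/dP = −0.0377·q = -93.0566. At P = 52.3, q = 2468.35.
Ed = (dq/dP)·(P/q) = (-93.0566) × (52.3/2468.35) = -1.9717…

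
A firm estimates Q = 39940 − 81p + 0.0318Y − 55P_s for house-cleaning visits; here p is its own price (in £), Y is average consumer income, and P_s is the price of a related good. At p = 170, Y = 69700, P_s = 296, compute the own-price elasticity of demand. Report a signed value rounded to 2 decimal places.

-1.14

At the given values, Q = 39940 − 81(170) + 0.0318(69700) − 55(296) = 12106.46.
∂Q/∂p = −81.
E = (-81) × (170/12106.46) = -1.1374…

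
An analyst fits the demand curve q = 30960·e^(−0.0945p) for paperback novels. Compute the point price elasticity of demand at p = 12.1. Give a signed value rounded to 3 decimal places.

dq/dp = −0.0945·q = -932.478. At p = 12.1, q = 9867.5.
Ed = (dq/dp)·(p/q) = (-932.478) × (12.1/9867.5) = -1.14345

-1.143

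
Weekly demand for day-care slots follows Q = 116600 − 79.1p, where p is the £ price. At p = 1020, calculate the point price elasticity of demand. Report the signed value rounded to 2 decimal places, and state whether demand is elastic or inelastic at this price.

-2.25; elastic

dQ/dp = −79.1. At p = 1020, Q = 116600 − 79.1(1020) = 35918.
Ed = (dQ/dp)·(p/Q) = −79.1 × (1020/35918) = -2.2462…
|Ed| = 2.25 > 1, so demand is elastic.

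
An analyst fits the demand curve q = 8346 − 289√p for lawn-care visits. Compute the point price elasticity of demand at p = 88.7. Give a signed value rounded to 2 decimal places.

-0.24

dq/dp = −289/(2√p) = -15.3428. At p = 88.7, q = 5624.18.
Ed = (dq/dp)·(p/q) = (-15.3428) × (88.7/5624.18) = -0.2419…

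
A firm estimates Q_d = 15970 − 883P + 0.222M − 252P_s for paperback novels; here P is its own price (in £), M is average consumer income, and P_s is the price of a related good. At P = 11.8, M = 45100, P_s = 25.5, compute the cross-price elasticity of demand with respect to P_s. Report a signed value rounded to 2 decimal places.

-0.70

At the given values, Q_d = 15970 − 883(11.8) + 0.222(45100) − 252(25.5) = 9136.8.
∂Q_d/∂P_s = -252.
E = (-252) × (25.5/9136.8) = -0.7033…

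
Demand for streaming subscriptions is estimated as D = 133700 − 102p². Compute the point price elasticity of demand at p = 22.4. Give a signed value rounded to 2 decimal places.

dD/dp = −2·102·p = -4569.6. At p = 22.4, D = 82520.48.
Ed = (dD/dp)·(p/D) = (-4569.6) × (22.4/82520.48) = -1.2404…

-1.24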